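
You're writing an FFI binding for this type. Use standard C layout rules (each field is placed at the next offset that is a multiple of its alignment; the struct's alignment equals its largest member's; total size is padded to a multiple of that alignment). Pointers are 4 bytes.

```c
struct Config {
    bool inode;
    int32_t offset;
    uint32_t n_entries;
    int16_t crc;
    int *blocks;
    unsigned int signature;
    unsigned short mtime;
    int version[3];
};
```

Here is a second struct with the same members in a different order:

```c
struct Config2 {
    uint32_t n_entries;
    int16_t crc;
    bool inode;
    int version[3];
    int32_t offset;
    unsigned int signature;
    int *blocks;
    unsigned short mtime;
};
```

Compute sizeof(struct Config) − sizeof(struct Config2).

4

inode at 0 (size 1, align 1) → ends 1
pad 3 to align 4 for offset
offset at 4 (size 4, align 4) → ends 8
n_entries at 8 (size 4, align 4) → ends 12
crc at 12 (size 2, align 2) → ends 14
pad 2 to align 4 for blocks
blocks at 16 (size 4, align 4) → ends 20
signature at 20 (size 4, align 4) → ends 24
mtime at 24 (size 2, align 2) → ends 26
pad 2 to align 4 for version
version at 28 (size 12, align 4) → ends 40
total 40 bytes, alignment 4
— Config2 —
n_entries at 0 (size 4, align 4) → ends 4
crc at 4 (size 2, align 2) → ends 6
inode at 6 (size 1, align 1) → ends 7
pad 1 to align 4 for version
version at 8 (size 12, align 4) → ends 20
offset at 20 (size 4, align 4) → ends 24
signature at 24 (size 4, align 4) → ends 28
blocks at 28 (size 4, align 4) → ends 32
mtime at 32 (size 2, align 2) → ends 34
tail pad 2 to reach multiple of 4
total 36 bytes, alignment 4
40 − 36 = 4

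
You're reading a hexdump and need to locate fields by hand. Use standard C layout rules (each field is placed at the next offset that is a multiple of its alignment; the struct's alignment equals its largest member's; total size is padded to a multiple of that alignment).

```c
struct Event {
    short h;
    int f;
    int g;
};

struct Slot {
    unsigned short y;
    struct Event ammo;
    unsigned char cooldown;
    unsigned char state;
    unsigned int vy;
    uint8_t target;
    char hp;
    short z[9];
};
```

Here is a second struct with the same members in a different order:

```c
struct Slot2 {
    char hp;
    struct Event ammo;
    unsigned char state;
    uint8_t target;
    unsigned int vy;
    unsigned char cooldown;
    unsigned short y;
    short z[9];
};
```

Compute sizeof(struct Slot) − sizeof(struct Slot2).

Event: h at 0 (size 2, align 2) → ends 2; pad 2 to align 4 for f; f at 4 (size 4, align 4) → ends 8; g at 8 (size 4, align 4) → ends 12; total 12 bytes, alignment 4
y at 0 (size 2, align 2) → ends 2
pad 2 to align 4 for ammo
ammo at 4 (size 12, align 4) → ends 16
cooldown at 16 (size 1, align 1) → ends 17
state at 17 (size 1, align 1) → ends 18
pad 2 to align 4 for vy
vy at 20 (size 4, align 4) → ends 24
target at 24 (size 1, align 1) → ends 25
hp at 25 (size 1, align 1) → ends 26
z at 26 (size 18, align 2) → ends 44
total 44 bytes, alignment 4
— Slot2 —
hp at 0 (size 1, align 1) → ends 1
pad 3 to align 4 for ammo
ammo at 4 (size 12, align 4) → ends 16
state at 16 (size 1, align 1) → ends 17
target at 17 (size 1, align 1) → ends 18
pad 2 to align 4 for vy
vy at 20 (size 4, align 4) → ends 24
cooldown at 24 (size 1, align 1) → ends 25
pad 1 to align 2 for y
y at 26 (size 2, align 2) → ends 28
z at 28 (size 18, align 2) → ends 46
tail pad 2 to reach multiple of 4
total 48 bytes, alignment 4
44 − 48 = -4

-4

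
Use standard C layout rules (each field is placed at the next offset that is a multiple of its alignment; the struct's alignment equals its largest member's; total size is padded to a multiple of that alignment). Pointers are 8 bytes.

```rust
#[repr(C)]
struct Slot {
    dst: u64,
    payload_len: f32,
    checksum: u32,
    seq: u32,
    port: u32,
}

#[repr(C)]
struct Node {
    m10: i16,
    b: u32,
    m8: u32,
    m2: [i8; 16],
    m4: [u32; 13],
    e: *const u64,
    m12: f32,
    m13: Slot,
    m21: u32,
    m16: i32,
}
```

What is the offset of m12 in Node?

88

Slot: @0: dst [8B, align 8] → 8; @8: payload_len [4B, align 4] → 12; @12: checksum [4B, align 4] → 16; @16: seq [4B, align 4] → 20; @20: port [4B, align 4] → 24; size 24, align 8
@0: m10 [2B, align 2] → 2
+2 pad (align 4)
@4: b [4B, align 4] → 8
@8: m8 [4B, align 4] → 12
@12: m2 [16B, align 1] → 28
@28: m4 [52B, align 4] → 80
@80: e [8B, align 8] → 88
@88: m12 [4B, align 4] → 92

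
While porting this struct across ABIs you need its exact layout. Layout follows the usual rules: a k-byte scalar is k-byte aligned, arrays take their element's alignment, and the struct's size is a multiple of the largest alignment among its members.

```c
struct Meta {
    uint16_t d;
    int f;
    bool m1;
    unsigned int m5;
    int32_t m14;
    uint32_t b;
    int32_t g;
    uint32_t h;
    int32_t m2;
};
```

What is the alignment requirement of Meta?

4

member alignments: d=2, f=4, m1=1, m5=4, m14=4, b=4, g=4, h=4, m2=4
max = 4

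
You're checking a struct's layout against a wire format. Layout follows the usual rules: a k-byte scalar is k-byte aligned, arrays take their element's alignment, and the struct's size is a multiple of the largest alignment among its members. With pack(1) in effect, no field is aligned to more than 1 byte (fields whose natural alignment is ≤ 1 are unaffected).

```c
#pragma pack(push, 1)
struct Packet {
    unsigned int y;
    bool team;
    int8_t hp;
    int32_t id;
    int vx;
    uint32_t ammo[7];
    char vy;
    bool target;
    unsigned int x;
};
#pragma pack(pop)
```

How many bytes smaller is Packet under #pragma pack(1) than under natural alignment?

natural layout:
  0..4  y  (4B, 4-aligned)
  4..5  team  (1B, 1-aligned)
  5..6  hp  (1B, 1-aligned)
  6..8  -- padding (2B)
  8..12  id  (4B, 4-aligned)
  12..16  vx  (4B, 4-aligned)
  16..44  ammo  (28B, 4-aligned)
  44..45  vy  (1B, 1-aligned)
  45..46  target  (1B, 1-aligned)
  46..48  -- padding (2B)
  48..52  x  (4B, 4-aligned)
  sizeof = 52, alignof = 4
packed(1) layout:
  0..4  y  (4B, 1-aligned)
  4..5  team  (1B, 1-aligned)
  5..6  hp  (1B, 1-aligned)
  6..10  id  (4B, 1-aligned)
  10..14  vx  (4B, 1-aligned)
  14..42  ammo  (28B, 1-aligned)
  42..43  vy  (1B, 1-aligned)
  43..44  target  (1B, 1-aligned)
  44..48  x  (4B, 1-aligned)
  sizeof = 48, alignof = 1
52 − 48 = 4

4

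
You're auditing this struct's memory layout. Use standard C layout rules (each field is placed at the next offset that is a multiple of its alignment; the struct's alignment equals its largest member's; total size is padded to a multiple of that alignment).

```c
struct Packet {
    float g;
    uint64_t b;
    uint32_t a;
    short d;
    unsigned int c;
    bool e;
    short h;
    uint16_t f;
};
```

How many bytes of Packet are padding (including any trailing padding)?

0..4  g  (4B, 4-aligned)
4..8  -- padding (4B)
8..16  b  (8B, 8-aligned)
16..20  a  (4B, 4-aligned)
20..22  d  (2B, 2-aligned)
22..24  -- padding (2B)
24..28  c  (4B, 4-aligned)
28..29  e  (1B, 1-aligned)
29..30  -- padding (1B)
30..32  h  (2B, 2-aligned)
32..34  f  (2B, 2-aligned)
34..40  -- tail padding (6B)
sizeof = 40, alignof = 8
data bytes 27, size 40 → padding 13

13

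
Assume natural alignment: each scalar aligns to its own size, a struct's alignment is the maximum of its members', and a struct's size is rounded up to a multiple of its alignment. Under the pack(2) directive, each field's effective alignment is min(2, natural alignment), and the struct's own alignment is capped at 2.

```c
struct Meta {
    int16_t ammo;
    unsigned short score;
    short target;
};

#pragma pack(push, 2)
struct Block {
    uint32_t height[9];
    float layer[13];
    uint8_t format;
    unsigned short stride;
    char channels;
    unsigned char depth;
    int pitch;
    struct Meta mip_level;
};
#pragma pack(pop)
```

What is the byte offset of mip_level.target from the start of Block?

Meta: @0: ammo [2B, align 2] → 2; @2: score [2B, align 2] → 4; @4: target [2B, align 2] → 6; size 6, align 2
@0: height [36B, align 2] → 36
@36: layer [52B, align 2] → 88
@88: format [1B, align 1] → 89
+1 pad (align 2)
@90: stride [2B, align 2] → 92
@92: channels [1B, align 1] → 93
@93: depth [1B, align 1] → 94
@94: pitch [4B, align 2] → 98
@98: mip_level [6B, align 2] → 104
within Meta: target at 4
98 + 4 = 102

102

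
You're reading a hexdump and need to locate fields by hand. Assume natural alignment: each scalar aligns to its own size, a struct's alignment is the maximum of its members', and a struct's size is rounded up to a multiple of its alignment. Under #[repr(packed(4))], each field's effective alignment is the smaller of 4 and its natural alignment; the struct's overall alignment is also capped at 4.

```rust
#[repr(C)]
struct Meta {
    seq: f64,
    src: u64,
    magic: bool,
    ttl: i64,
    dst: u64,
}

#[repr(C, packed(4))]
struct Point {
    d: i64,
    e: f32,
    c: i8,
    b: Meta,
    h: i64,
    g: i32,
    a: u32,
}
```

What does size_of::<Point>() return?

72

Meta: 0..8  seq  (8B, 8-aligned); 8..16  src  (8B, 8-aligned); 16..17  magic  (1B, 1-aligned); 17..24  -- padding (7B); 24..32  ttl  (8B, 8-aligned); 32..40  dst  (8B, 8-aligned); sizeof = 40, alignof = 8
0..8  d  (8B, 4-aligned)
8..12  e  (4B, 4-aligned)
12..13  c  (1B, 1-aligned)
13..16  -- padding (3B)
16..56  b  (40B, 4-aligned)
56..64  h  (8B, 4-aligned)
64..68  g  (4B, 4-aligned)
68..72  a  (4B, 4-aligned)
sizeof = 72, alignof = 4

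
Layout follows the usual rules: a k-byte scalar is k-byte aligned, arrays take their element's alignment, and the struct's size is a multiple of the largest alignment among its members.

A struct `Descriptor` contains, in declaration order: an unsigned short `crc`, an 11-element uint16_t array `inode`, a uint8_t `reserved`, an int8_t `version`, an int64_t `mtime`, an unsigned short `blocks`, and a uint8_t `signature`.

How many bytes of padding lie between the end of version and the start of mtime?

6

@0: crc [2B, align 2] → 2
@2: inode [22B, align 2] → 24
@24: reserved [1B, align 1] → 25
@25: version [1B, align 1] → 26
+6 pad (align 8)
@32: mtime [8B, align 8] → 40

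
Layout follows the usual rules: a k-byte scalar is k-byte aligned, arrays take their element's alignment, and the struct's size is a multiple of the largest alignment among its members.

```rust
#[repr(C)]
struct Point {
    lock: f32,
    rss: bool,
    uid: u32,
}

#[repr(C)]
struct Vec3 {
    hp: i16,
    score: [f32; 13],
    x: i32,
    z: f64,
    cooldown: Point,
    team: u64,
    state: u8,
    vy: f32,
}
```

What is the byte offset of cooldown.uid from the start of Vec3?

Point: 0..4  lock  (4B, 4-aligned); 4..5  rss  (1B, 1-aligned); 5..8  -- padding (3B); 8..12  uid  (4B, 4-aligned); sizeof = 12, alignof = 4
0..2  hp  (2B, 2-aligned)
2..4  -- padding (2B)
4..56  score  (52B, 4-aligned)
56..60  x  (4B, 4-aligned)
60..64  -- padding (4B)
64..72  z  (8B, 8-aligned)
72..84  cooldown  (12B, 4-aligned)
within Point: uid at 8
72 + 8 = 80

80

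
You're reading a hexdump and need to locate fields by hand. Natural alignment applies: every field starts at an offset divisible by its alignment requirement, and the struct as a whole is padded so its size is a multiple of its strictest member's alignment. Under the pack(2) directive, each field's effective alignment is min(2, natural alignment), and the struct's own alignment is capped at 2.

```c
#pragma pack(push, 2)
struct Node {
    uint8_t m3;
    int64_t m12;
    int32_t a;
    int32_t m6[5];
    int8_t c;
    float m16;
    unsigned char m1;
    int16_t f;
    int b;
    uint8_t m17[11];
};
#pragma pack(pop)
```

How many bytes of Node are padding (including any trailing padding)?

4

0..1  m3  (1B, 1-aligned)
1..2  -- padding (1B)
2..10  m12  (8B, 2-aligned)
10..14  a  (4B, 2-aligned)
14..34  m6  (20B, 2-aligned)
34..35  c  (1B, 1-aligned)
35..36  -- padding (1B)
36..40  m16  (4B, 2-aligned)
40..41  m1  (1B, 1-aligned)
41..42  -- padding (1B)
42..44  f  (2B, 2-aligned)
44..48  b  (4B, 2-aligned)
48..59  m17  (11B, 1-aligned)
59..60  -- tail padding (1B)
sizeof = 60, alignof = 2
data bytes 56, size 60 → padding 4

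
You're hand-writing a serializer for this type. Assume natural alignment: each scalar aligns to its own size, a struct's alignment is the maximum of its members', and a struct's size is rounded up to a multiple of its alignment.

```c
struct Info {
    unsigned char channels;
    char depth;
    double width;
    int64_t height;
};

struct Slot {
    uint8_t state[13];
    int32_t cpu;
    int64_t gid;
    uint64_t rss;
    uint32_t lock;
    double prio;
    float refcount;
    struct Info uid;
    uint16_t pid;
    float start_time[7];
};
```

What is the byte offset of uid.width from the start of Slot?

72

Info: @0: channels [1B, align 1] → 1; @1: depth [1B, align 1] → 2; +6 pad (align 8); @8: width [8B, align 8] → 16; @16: height [8B, align 8] → 24; size 24, align 8
@0: state [13B, align 1] → 13
+3 pad (align 4)
@16: cpu [4B, align 4] → 20
+4 pad (align 8)
@24: gid [8B, align 8] → 32
@32: rss [8B, align 8] → 40
@40: lock [4B, align 4] → 44
+4 pad (align 8)
@48: prio [8B, align 8] → 56
@56: refcount [4B, align 4] → 60
+4 pad (align 8)
@64: uid [24B, align 8] → 88
within Info: width at 8
64 + 8 = 72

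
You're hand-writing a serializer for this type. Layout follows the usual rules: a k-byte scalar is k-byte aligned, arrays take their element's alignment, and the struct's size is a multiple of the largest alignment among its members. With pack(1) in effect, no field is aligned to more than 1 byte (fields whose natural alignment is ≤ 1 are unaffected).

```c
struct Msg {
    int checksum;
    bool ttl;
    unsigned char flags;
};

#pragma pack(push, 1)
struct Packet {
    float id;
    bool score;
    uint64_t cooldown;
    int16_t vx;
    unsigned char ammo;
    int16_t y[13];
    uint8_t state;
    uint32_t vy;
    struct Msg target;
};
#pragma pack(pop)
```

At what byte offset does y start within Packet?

Msg: 0..4  checksum  (4B, 4-aligned); 4..5  ttl  (1B, 1-aligned); 5..6  flags  (1B, 1-aligned); 6..8  -- tail padding (2B); sizeof = 8, alignof = 4
0..4  id  (4B, 1-aligned)
4..5  score  (1B, 1-aligned)
5..13  cooldown  (8B, 1-aligned)
13..15  vx  (2B, 1-aligned)
15..16  ammo  (1B, 1-aligned)
16..42  y  (26B, 1-aligned)

16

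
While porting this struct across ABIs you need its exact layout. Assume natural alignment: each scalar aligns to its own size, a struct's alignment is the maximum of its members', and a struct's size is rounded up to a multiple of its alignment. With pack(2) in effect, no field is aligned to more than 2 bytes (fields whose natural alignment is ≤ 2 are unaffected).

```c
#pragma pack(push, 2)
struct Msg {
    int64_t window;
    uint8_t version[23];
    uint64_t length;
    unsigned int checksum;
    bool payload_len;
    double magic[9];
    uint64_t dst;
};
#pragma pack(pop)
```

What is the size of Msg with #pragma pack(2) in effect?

window at 0 (size 8, align 2) → ends 8
version at 8 (size 23, align 1) → ends 31
pad 1 to align 2 for length
length at 32 (size 8, align 2) → ends 40
checksum at 40 (size 4, align 2) → ends 44
payload_len at 44 (size 1, align 1) → ends 45
pad 1 to align 2 for magic
magic at 46 (size 72, align 2) → ends 118
dst at 118 (size 8, align 2) → ends 126
total 126 bytes, alignment 2

126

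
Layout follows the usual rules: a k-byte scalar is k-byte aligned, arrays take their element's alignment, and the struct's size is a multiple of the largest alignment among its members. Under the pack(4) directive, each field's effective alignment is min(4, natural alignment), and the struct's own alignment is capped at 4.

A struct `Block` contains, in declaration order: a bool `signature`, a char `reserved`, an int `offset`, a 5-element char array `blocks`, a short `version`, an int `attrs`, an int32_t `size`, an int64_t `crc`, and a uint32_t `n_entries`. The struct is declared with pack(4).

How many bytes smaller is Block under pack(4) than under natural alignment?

natural layout:
  0..1  signature  (1B, 1-aligned)
  1..2  reserved  (1B, 1-aligned)
  2..4  -- padding (2B)
  4..8  offset  (4B, 4-aligned)
  8..13  blocks  (5B, 1-aligned)
  13..14  -- padding (1B)
  14..16  version  (2B, 2-aligned)
  16..20  attrs  (4B, 4-aligned)
  20..24  size  (4B, 4-aligned)
  24..32  crc  (8B, 8-aligned)
  32..36  n_entries  (4B, 4-aligned)
  36..40  -- tail padding (4B)
  sizeof = 40, alignof = 8
packed(4) layout:
  0..1  signature  (1B, 1-aligned)
  1..2  reserved  (1B, 1-aligned)
  2..4  -- padding (2B)
  4..8  offset  (4B, 4-aligned)
  8..13  blocks  (5B, 1-aligned)
  13..14  -- padding (1B)
  14..16  version  (2B, 2-aligned)
  16..20  attrs  (4B, 4-aligned)
  20..24  size  (4B, 4-aligned)
  24..32  crc  (8B, 4-aligned)
  32..36  n_entries  (4B, 4-aligned)
  sizeof = 36, alignof = 4
40 − 36 = 4

4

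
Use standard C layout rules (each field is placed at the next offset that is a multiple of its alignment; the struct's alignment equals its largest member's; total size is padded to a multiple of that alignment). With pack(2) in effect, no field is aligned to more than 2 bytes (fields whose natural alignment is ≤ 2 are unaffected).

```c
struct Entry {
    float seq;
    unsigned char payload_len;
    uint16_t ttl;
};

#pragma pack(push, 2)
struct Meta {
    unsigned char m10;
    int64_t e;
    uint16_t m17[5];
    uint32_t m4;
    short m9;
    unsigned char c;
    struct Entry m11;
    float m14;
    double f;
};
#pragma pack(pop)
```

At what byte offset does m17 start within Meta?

10

Entry: seq at 0 (size 4, align 4) → ends 4; payload_len at 4 (size 1, align 1) → ends 5; pad 1 to align 2 for ttl; ttl at 6 (size 2, align 2) → ends 8; total 8 bytes, alignment 4
m10 at 0 (size 1, align 1) → ends 1
pad 1 to align 2 for e
e at 2 (size 8, align 2) → ends 10
m17 at 10 (size 10, align 2) → ends 20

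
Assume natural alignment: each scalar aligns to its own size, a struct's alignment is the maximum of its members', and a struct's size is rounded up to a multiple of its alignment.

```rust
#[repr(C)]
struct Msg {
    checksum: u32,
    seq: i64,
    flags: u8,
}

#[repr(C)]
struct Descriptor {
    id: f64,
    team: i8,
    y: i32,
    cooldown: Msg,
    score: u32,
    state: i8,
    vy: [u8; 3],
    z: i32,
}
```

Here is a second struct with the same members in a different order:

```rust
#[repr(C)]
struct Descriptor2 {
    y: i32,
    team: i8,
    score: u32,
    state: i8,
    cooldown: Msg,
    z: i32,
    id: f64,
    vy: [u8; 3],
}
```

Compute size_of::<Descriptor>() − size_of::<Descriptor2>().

-8

Msg: @0: checksum [4B, align 4] → 4; +4 pad (align 8); @8: seq [8B, align 8] → 16; @16: flags [1B, align 1] → 17; +7 tail pad (align 8); size 24, align 8
@0: id [8B, align 8] → 8
@8: team [1B, align 1] → 9
+3 pad (align 4)
@12: y [4B, align 4] → 16
@16: cooldown [24B, align 8] → 40
@40: score [4B, align 4] → 44
@44: state [1B, align 1] → 45
@45: vy [3B, align 1] → 48
@48: z [4B, align 4] → 52
+4 tail pad (align 8)
size 56, align 8
— Descriptor2 —
@0: y [4B, align 4] → 4
@4: team [1B, align 1] → 5
+3 pad (align 4)
@8: score [4B, align 4] → 12
@12: state [1B, align 1] → 13
+3 pad (align 8)
@16: cooldown [24B, align 8] → 40
@40: z [4B, align 4] → 44
+4 pad (align 8)
@48: id [8B, align 8] → 56
@56: vy [3B, align 1] → 59
+5 tail pad (align 8)
size 64, align 8
56 − 64 = -8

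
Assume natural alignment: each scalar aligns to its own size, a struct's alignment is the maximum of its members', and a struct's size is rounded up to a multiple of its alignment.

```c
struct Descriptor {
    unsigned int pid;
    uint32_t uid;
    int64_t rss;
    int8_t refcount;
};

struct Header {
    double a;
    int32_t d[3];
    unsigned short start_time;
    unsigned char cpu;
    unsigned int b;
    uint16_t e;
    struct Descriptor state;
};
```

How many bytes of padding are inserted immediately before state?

2

Descriptor: pid at 0 (size 4, align 4) → ends 4; uid at 4 (size 4, align 4) → ends 8; rss at 8 (size 8, align 8) → ends 16; refcount at 16 (size 1, align 1) → ends 17; tail pad 7 to reach multiple of 8; total 24 bytes, alignment 8
a at 0 (size 8, align 8) → ends 8
d at 8 (size 12, align 4) → ends 20
start_time at 20 (size 2, align 2) → ends 22
cpu at 22 (size 1, align 1) → ends 23
pad 1 to align 4 for b
b at 24 (size 4, align 4) → ends 28
e at 28 (size 2, align 2) → ends 30
pad 2 to align 8 for state
state at 32 (size 24, align 8) → ends 56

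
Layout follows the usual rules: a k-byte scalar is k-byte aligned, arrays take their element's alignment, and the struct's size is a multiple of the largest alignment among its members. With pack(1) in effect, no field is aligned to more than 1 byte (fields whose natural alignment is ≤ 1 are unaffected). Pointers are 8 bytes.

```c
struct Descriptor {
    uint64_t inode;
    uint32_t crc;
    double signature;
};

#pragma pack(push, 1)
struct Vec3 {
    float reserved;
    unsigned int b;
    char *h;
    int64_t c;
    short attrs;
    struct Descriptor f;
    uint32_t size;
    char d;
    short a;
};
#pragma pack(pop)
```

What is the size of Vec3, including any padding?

Descriptor: @0: inode [8B, align 8] → 8; @8: crc [4B, align 4] → 12; +4 pad (align 8); @16: signature [8B, align 8] → 24; size 24, align 8
@0: reserved [4B, align 1] → 4
@4: b [4B, align 1] → 8
@8: h [8B, align 1] → 16
@16: c [8B, align 1] → 24
@24: attrs [2B, align 1] → 26
@26: f [24B, align 1] → 50
@50: size [4B, align 1] → 54
@54: d [1B, align 1] → 55
@55: a [2B, align 1] → 57
size 57, align 1

57 bytes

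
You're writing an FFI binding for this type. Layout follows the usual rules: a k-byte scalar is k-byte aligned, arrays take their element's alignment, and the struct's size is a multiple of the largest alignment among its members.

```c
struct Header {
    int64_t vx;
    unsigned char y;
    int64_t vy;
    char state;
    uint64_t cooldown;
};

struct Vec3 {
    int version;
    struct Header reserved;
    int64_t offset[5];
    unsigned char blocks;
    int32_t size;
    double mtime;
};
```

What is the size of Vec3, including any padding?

104

Header: @0: vx [8B, align 8] → 8; @8: y [1B, align 1] → 9; +7 pad (align 8); @16: vy [8B, align 8] → 24; @24: state [1B, align 1] → 25; +7 pad (align 8); @32: cooldown [8B, align 8] → 40; size 40, align 8
@0: version [4B, align 4] → 4
+4 pad (align 8)
@8: reserved [40B, align 8] → 48
@48: offset [40B, align 8] → 88
@88: blocks [1B, align 1] → 89
+3 pad (align 4)
@92: size [4B, align 4] → 96
@96: mtime [8B, align 8] → 104
size 104, align 8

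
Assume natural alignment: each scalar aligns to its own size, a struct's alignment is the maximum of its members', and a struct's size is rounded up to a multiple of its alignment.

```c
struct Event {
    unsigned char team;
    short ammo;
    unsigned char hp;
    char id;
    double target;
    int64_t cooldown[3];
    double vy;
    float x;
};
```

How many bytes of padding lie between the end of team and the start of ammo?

1

0..1  team  (1B, 1-aligned)
1..2  -- padding (1B)
2..4  ammo  (2B, 2-aligned)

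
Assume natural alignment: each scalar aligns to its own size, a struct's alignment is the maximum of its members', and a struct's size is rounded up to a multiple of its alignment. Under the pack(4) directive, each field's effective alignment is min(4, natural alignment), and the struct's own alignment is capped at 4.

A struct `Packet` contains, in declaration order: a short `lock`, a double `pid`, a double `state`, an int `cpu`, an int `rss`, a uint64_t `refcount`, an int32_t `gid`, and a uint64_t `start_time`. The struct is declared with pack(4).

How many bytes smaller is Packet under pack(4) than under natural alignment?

natural layout:
  lock at 0 (size 2, align 2) → ends 2
  pad 6 to align 8 for pid
  pid at 8 (size 8, align 8) → ends 16
  state at 16 (size 8, align 8) → ends 24
  cpu at 24 (size 4, align 4) → ends 28
  rss at 28 (size 4, align 4) → ends 32
  refcount at 32 (size 8, align 8) → ends 40
  gid at 40 (size 4, align 4) → ends 44
  pad 4 to align 8 for start_time
  start_time at 48 (size 8, align 8) → ends 56
  total 56 bytes, alignment 8
packed(4) layout:
  lock at 0 (size 2, align 2) → ends 2
  pad 2 to align 4 for pid
  pid at 4 (size 8, align 4) → ends 12
  state at 12 (size 8, align 4) → ends 20
  cpu at 20 (size 4, align 4) → ends 24
  rss at 24 (size 4, align 4) → ends 28
  refcount at 28 (size 8, align 4) → ends 36
  gid at 36 (size 4, align 4) → ends 40
  start_time at 40 (size 8, align 4) → ends 48
  total 48 bytes, alignment 4
56 − 48 = 8

8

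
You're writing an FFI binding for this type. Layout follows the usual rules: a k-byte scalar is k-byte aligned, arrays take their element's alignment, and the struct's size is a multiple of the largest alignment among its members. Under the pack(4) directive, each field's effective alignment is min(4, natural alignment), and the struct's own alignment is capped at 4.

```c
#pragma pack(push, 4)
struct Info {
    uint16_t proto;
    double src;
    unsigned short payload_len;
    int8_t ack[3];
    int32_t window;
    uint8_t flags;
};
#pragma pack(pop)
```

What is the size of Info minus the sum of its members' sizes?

8

proto at 0 (size 2, align 2) → ends 2
pad 2 to align 4 for src
src at 4 (size 8, align 4) → ends 12
payload_len at 12 (size 2, align 2) → ends 14
ack at 14 (size 3, align 1) → ends 17
pad 3 to align 4 for window
window at 20 (size 4, align 4) → ends 24
flags at 24 (size 1, align 1) → ends 25
tail pad 3 to reach multiple of 4
total 28 bytes, alignment 4
data bytes 20, size 28 → padding 8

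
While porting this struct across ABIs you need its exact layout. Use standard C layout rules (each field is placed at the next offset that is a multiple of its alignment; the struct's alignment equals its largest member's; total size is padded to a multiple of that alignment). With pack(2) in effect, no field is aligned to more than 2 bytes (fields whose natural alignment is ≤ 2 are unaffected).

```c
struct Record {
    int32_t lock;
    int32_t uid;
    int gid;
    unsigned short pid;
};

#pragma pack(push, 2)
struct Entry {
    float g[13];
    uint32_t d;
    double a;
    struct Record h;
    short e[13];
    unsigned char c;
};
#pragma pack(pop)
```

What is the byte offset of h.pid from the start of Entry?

76

Record: @0: lock [4B, align 4] → 4; @4: uid [4B, align 4] → 8; @8: gid [4B, align 4] → 12; @12: pid [2B, align 2] → 14; +2 tail pad (align 4); size 16, align 4
@0: g [52B, align 2] → 52
@52: d [4B, align 2] → 56
@56: a [8B, align 2] → 64
@64: h [16B, align 2] → 80
within Record: pid at 12
64 + 12 = 76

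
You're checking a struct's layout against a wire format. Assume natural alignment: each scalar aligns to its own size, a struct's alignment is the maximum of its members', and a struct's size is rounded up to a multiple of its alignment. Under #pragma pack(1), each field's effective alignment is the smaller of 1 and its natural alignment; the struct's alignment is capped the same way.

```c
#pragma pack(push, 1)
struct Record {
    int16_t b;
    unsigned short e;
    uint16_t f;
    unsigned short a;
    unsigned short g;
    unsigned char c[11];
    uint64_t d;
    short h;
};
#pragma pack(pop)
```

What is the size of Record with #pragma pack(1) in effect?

31

@0: b [2B, align 1] → 2
@2: e [2B, align 1] → 4
@4: f [2B, align 1] → 6
@6: a [2B, align 1] → 8
@8: g [2B, align 1] → 10
@10: c [11B, align 1] → 21
@21: d [8B, align 1] → 29
@29: h [2B, align 1] → 31
size 31, align 1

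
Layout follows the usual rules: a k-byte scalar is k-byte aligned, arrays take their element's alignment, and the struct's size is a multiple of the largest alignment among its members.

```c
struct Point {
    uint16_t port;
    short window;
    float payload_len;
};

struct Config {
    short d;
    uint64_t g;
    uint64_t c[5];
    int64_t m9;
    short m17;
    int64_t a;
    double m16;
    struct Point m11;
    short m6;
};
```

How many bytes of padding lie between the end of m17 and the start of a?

Point: 0..2  port  (2B, 2-aligned); 2..4  window  (2B, 2-aligned); 4..8  payload_len  (4B, 4-aligned); sizeof = 8, alignof = 4
0..2  d  (2B, 2-aligned)
2..8  -- padding (6B)
8..16  g  (8B, 8-aligned)
16..56  c  (40B, 8-aligned)
56..64  m9  (8B, 8-aligned)
64..66  m17  (2B, 2-aligned)
66..72  -- padding (6B)
72..80  a  (8B, 8-aligned)

6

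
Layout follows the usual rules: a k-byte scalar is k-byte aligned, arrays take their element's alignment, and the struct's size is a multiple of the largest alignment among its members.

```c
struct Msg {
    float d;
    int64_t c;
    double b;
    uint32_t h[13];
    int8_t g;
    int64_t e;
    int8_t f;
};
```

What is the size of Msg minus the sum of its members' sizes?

14

d at 0 (size 4, align 4) → ends 4
pad 4 to align 8 for c
c at 8 (size 8, align 8) → ends 16
b at 16 (size 8, align 8) → ends 24
h at 24 (size 52, align 4) → ends 76
g at 76 (size 1, align 1) → ends 77
pad 3 to align 8 for e
e at 80 (size 8, align 8) → ends 88
f at 88 (size 1, align 1) → ends 89
tail pad 7 to reach multiple of 8
total 96 bytes, alignment 8
data bytes 82, size 96 → padding 14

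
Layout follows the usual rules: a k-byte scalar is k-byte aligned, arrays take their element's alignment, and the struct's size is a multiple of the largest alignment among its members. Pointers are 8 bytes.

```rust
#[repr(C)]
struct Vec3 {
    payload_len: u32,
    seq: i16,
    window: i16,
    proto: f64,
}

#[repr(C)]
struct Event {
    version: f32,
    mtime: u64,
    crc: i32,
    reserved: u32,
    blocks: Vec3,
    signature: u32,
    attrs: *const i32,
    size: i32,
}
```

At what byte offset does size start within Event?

Vec3: payload_len at 0 (size 4, align 4) → ends 4; seq at 4 (size 2, align 2) → ends 6; window at 6 (size 2, align 2) → ends 8; proto at 8 (size 8, align 8) → ends 16; total 16 bytes, alignment 8
version at 0 (size 4, align 4) → ends 4
pad 4 to align 8 for mtime
mtime at 8 (size 8, align 8) → ends 16
crc at 16 (size 4, align 4) → ends 20
reserved at 20 (size 4, align 4) → ends 24
blocks at 24 (size 16, align 8) → ends 40
signature at 40 (size 4, align 4) → ends 44
pad 4 to align 8 for attrs
attrs at 48 (size 8, align 8) → ends 56
size at 56 (size 4, align 4) → ends 60

56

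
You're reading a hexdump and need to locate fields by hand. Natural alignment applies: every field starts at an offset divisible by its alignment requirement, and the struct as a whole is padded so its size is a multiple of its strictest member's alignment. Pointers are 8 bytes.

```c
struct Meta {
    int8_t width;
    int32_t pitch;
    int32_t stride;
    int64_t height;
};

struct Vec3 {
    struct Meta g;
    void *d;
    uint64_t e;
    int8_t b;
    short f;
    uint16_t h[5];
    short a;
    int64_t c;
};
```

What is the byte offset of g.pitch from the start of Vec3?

4

Meta: width at 0 (size 1, align 1) → ends 1; pad 3 to align 4 for pitch; pitch at 4 (size 4, align 4) → ends 8; stride at 8 (size 4, align 4) → ends 12; pad 4 to align 8 for height; height at 16 (size 8, align 8) → ends 24; total 24 bytes, alignment 8
g at 0 (size 24, align 8) → ends 24
within Meta: pitch at 4
0 + 4 = 4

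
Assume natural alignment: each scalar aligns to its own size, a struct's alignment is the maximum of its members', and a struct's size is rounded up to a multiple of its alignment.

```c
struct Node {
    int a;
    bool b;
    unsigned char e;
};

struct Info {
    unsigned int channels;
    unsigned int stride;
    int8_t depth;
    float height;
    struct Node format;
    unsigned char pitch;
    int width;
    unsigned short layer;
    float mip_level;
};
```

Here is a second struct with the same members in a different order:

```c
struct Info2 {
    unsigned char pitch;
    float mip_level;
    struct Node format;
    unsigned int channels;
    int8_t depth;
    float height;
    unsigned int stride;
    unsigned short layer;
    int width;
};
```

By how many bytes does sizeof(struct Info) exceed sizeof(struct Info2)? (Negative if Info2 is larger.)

Node: a at 0 (size 4, align 4) → ends 4; b at 4 (size 1, align 1) → ends 5; e at 5 (size 1, align 1) → ends 6; tail pad 2 to reach multiple of 4; total 8 bytes, alignment 4
channels at 0 (size 4, align 4) → ends 4
stride at 4 (size 4, align 4) → ends 8
depth at 8 (size 1, align 1) → ends 9
pad 3 to align 4 for height
height at 12 (size 4, align 4) → ends 16
format at 16 (size 8, align 4) → ends 24
pitch at 24 (size 1, align 1) → ends 25
pad 3 to align 4 for width
width at 28 (size 4, align 4) → ends 32
layer at 32 (size 2, align 2) → ends 34
pad 2 to align 4 for mip_level
mip_level at 36 (size 4, align 4) → ends 40
total 40 bytes, alignment 4
— Info2 —
pitch at 0 (size 1, align 1) → ends 1
pad 3 to align 4 for mip_level
mip_level at 4 (size 4, align 4) → ends 8
format at 8 (size 8, align 4) → ends 16
channels at 16 (size 4, align 4) → ends 20
depth at 20 (size 1, align 1) → ends 21
pad 3 to align 4 for height
height at 24 (size 4, align 4) → ends 28
stride at 28 (size 4, align 4) → ends 32
layer at 32 (size 2, align 2) → ends 34
pad 2 to align 4 for width
width at 36 (size 4, align 4) → ends 40
total 40 bytes, alignment 4
40 − 40 = 0

0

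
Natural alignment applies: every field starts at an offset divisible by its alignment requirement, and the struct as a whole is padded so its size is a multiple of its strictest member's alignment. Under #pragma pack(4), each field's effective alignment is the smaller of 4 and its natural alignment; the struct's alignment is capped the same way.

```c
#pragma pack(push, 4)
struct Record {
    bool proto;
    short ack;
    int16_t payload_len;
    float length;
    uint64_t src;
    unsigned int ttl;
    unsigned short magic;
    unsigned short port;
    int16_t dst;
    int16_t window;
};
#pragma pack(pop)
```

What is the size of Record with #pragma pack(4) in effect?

32

@0: proto [1B, align 1] → 1
+1 pad (align 2)
@2: ack [2B, align 2] → 4
@4: payload_len [2B, align 2] → 6
+2 pad (align 4)
@8: length [4B, align 4] → 12
@12: src [8B, align 4] → 20
@20: ttl [4B, align 4] → 24
@24: magic [2B, align 2] → 26
@26: port [2B, align 2] → 28
@28: dst [2B, align 2] → 30
@30: window [2B, align 2] → 32
size 32, align 4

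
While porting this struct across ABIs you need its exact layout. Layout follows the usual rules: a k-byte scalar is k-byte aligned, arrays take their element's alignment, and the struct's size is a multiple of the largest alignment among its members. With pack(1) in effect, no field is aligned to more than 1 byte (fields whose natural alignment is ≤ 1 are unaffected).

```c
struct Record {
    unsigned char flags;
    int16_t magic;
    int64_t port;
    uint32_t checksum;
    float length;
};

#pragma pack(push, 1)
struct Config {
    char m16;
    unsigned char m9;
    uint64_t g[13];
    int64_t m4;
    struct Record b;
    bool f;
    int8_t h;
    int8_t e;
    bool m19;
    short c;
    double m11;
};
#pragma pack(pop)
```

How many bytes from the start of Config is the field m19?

Record: @0: flags [1B, align 1] → 1; +1 pad (align 2); @2: magic [2B, align 2] → 4; +4 pad (align 8); @8: port [8B, align 8] → 16; @16: checksum [4B, align 4] → 20; @20: length [4B, align 4] → 24; size 24, align 8
@0: m16 [1B, align 1] → 1
@1: m9 [1B, align 1] → 2
@2: g [104B, align 1] → 106
@106: m4 [8B, align 1] → 114
@114: b [24B, align 1] → 138
@138: f [1B, align 1] → 139
@139: h [1B, align 1] → 140
@140: e [1B, align 1] → 141
@141: m19 [1B, align 1] → 142

141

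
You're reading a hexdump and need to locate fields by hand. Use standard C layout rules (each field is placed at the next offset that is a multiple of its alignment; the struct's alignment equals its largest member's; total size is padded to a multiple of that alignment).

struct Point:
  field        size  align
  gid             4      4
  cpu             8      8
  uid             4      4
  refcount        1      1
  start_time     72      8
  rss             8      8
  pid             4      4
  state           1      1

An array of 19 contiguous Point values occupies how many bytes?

@0: gid [4B, align 4] → 4
+4 pad (align 8)
@8: cpu [8B, align 8] → 16
@16: uid [4B, align 4] → 20
@20: refcount [1B, align 1] → 21
+3 pad (align 8)
@24: start_time [72B, align 8] → 96
@96: rss [8B, align 8] → 104
@104: pid [4B, align 4] → 108
@108: state [1B, align 1] → 109
+3 tail pad (align 8)
size 112, align 8
array of 19: 19 × 112 = 2128

2128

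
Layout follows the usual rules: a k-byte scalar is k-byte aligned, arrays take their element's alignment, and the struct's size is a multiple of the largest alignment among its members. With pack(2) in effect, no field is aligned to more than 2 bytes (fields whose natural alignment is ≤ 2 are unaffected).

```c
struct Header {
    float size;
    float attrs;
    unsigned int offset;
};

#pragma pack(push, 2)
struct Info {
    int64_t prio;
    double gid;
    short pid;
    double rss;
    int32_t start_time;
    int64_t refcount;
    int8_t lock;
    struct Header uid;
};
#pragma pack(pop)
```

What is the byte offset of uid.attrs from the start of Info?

44

Header: 0..4  size  (4B, 4-aligned); 4..8  attrs  (4B, 4-aligned); 8..12  offset  (4B, 4-aligned); sizeof = 12, alignof = 4
0..8  prio  (8B, 2-aligned)
8..16  gid  (8B, 2-aligned)
16..18  pid  (2B, 2-aligned)
18..26  rss  (8B, 2-aligned)
26..30  start_time  (4B, 2-aligned)
30..38  refcount  (8B, 2-aligned)
38..39  lock  (1B, 1-aligned)
39..40  -- padding (1B)
40..52  uid  (12B, 2-aligned)
within Header: attrs at 4
40 + 4 = 44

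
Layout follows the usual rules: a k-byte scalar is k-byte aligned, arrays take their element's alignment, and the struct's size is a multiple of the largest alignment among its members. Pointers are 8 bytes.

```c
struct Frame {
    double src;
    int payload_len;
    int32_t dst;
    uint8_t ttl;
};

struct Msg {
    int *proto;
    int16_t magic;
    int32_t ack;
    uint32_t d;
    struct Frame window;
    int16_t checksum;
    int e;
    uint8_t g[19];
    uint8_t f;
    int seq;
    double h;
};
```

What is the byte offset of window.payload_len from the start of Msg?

32

Frame: src at 0 (size 8, align 8) → ends 8; payload_len at 8 (size 4, align 4) → ends 12; dst at 12 (size 4, align 4) → ends 16; ttl at 16 (size 1, align 1) → ends 17; tail pad 7 to reach multiple of 8; total 24 bytes, alignment 8
proto at 0 (size 8, align 8) → ends 8
magic at 8 (size 2, align 2) → ends 10
pad 2 to align 4 for ack
ack at 12 (size 4, align 4) → ends 16
d at 16 (size 4, align 4) → ends 20
pad 4 to align 8 for window
window at 24 (size 24, align 8) → ends 48
within Frame: payload_len at 8
24 + 8 = 32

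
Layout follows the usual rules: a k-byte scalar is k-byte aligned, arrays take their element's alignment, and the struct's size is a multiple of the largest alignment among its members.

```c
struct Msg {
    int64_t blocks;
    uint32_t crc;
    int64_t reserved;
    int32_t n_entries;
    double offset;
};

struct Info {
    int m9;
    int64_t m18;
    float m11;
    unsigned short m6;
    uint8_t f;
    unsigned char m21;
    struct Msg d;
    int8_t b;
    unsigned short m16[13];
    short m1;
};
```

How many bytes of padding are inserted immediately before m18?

Msg: 0..8  blocks  (8B, 8-aligned); 8..12  crc  (4B, 4-aligned); 12..16  -- padding (4B); 16..24  reserved  (8B, 8-aligned); 24..28  n_entries  (4B, 4-aligned); 28..32  -- padding (4B); 32..40  offset  (8B, 8-aligned); sizeof = 40, alignof = 8
0..4  m9  (4B, 4-aligned)
4..8  -- padding (4B)
8..16  m18  (8B, 8-aligned)

4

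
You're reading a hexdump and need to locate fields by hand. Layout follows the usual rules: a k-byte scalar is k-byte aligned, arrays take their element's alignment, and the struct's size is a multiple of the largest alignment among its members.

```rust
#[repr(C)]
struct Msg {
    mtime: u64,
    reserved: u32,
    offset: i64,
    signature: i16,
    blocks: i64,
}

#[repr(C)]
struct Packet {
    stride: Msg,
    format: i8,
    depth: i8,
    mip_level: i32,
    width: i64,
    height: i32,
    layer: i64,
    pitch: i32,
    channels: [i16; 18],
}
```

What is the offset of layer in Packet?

Msg: 0..8  mtime  (8B, 8-aligned); 8..12  reserved  (4B, 4-aligned); 12..16  -- padding (4B); 16..24  offset  (8B, 8-aligned); 24..26  signature  (2B, 2-aligned); 26..32  -- padding (6B); 32..40  blocks  (8B, 8-aligned); sizeof = 40, alignof = 8
0..40  stride  (40B, 8-aligned)
40..41  format  (1B, 1-aligned)
41..42  depth  (1B, 1-aligned)
42..44  -- padding (2B)
44..48  mip_level  (4B, 4-aligned)
48..56  width  (8B, 8-aligned)
56..60  height  (4B, 4-aligned)
60..64  -- padding (4B)
64..72  layer  (8B, 8-aligned)

64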